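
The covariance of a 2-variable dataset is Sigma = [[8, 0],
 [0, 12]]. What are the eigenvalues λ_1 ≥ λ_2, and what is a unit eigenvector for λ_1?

Step 1 — characteristic polynomial of 2×2 Sigma:
  det(Sigma - λI) = λ² - trace · λ + det = 0.
  trace = 8 + 12 = 20, det = 8·12 - (0)² = 96.
Step 2 — discriminant:
  Δ = trace² - 4·det = 400 - 384 = 16.
Step 3 — eigenvalues:
  λ = (trace ± √Δ)/2 = (20 ± 4)/2,
  λ_1 = 12,  λ_2 = 8.

Step 4 — unit eigenvector for λ_1: Sigma is diagonal, so its eigenvectors are the coordinate axes. λ_1 = 12 is the diagonal entry on the second coordinate axis, hence
  v_1 = (0, 1) (||v_1|| = 1).

λ_1 = 12,  λ_2 = 8;  v_1 ≈ (0, 1)


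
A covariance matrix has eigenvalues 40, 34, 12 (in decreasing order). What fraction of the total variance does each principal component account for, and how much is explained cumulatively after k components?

Step 1 — total variance = trace(Sigma) = Σ λ_i = 40 + 34 + 12 = 86.

Step 2 — fraction explained by component i = λ_i / Σ λ:
  PC1: 40/86 = 0.4651
  PC2: 34/86 = 0.3953
  PC3: 12/86 = 0.1395

Step 3 — cumulative fraction after k components = (λ_1 + ... + λ_k) / Σ λ:
  k = 1: 40/86 = 0.4651
  k = 2: (40 + 34)/86 = 74/86 = 0.8605
  k = 3: (40 + 34 + 12)/86 = 86/86 = 1

Summary (fraction, with percent):

explained: PC1 0.4651 (46.51%), PC2 0.3953 (39.53%), PC3 0.1395 (13.95%);  cumulative: 0.4651, 0.8605, 1


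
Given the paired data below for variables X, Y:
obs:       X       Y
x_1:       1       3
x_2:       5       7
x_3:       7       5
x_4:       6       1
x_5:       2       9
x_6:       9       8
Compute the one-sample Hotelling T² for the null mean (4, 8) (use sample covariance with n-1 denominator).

Step 1 — sample mean vector:
  mean(X) = (1 + 5 + 7 + 6 + 2 + 9) / 6 = 30/6 = 5
  mean(Y) = (3 + 7 + 5 + 1 + 9 + 8) / 6 = 33/6 = 5.5
  x̄ = (5, 5.5),  deviation x̄ - mu_0 = (5, 5.5) - (4, 8) = (1, -2.5).

Step 2 — sample covariance matrix, S[i,j] = (1/(n-1)) · Σ_k (x_{k,i} - mean_i) · (x_{k,j} - mean_j), divisor n-1 = 5:
  S[X,X] = ((-4)·(-4) + (0)·(0) + (2)·(2) + (1)·(1) + (-3)·(-3) + (4)·(4)) / 5 = 46/5 = 9.2
  S[X,Y] = ((-4)·(-2.5) + (0)·(1.5) + (2)·(-0.5) + (1)·(-4.5) + (-3)·(3.5) + (4)·(2.5)) / 5 = 4/5 = 0.8
  S[Y,Y] = ((-2.5)·(-2.5) + (1.5)·(1.5) + (-0.5)·(-0.5) + (-4.5)·(-4.5) + (3.5)·(3.5) + (2.5)·(2.5)) / 5 = 47.5/5 = 9.5
  S = [[9.2, 0.8],
 [0.8, 9.5]].

Step 3 — invert S. det(S) = 9.2·9.5 - (0.8)² = 86.76.
  S^{-1} = (1/det) · [[d, -b], [-b, a]] = [[0.1095, -0.0092],
 [-0.0092, 0.106]].

Step 4 — quadratic form (x̄ - mu_0)^T · S^{-1} · (x̄ - mu_0):
  S^{-1} · (x̄ - mu_0) = (0.1325, -0.2743),
  (x̄ - mu_0)^T · [...] = (1)·(0.1325) + (-2.5)·(-0.2743) = 0.8183.

Step 5 — scale by n: T² = 6 · 0.8183 = 4.9101.

T² ≈ 4.9101


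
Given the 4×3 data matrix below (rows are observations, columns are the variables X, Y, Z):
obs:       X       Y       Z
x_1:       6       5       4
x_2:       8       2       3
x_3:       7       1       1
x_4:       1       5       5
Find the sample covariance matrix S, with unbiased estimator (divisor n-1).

Step 1 — column means:
  mean(X) = (6 + 8 + 7 + 1) / 4 = 22/4 = 5.5
  mean(Y) = (5 + 2 + 1 + 5) / 4 = 13/4 = 3.25
  mean(Z) = (4 + 3 + 1 + 5) / 4 = 13/4 = 3.25

Step 2 — sample covariance S[i,j] = (1/(n-1)) · Σ_k (x_{k,i} - mean_i) · (x_{k,j} - mean_j), with n-1 = 3.
  S[X,X] = ((0.5)·(0.5) + (2.5)·(2.5) + (1.5)·(1.5) + (-4.5)·(-4.5)) / 3 = 29/3 = 9.6667
  S[X,Y] = ((0.5)·(1.75) + (2.5)·(-1.25) + (1.5)·(-2.25) + (-4.5)·(1.75)) / 3 = -13.5/3 = -4.5
  S[X,Z] = ((0.5)·(0.75) + (2.5)·(-0.25) + (1.5)·(-2.25) + (-4.5)·(1.75)) / 3 = -11.5/3 = -3.8333
  S[Y,Y] = ((1.75)·(1.75) + (-1.25)·(-1.25) + (-2.25)·(-2.25) + (1.75)·(1.75)) / 3 = 12.75/3 = 4.25
  S[Y,Z] = ((1.75)·(0.75) + (-1.25)·(-0.25) + (-2.25)·(-2.25) + (1.75)·(1.75)) / 3 = 9.75/3 = 3.25
  S[Z,Z] = ((0.75)·(0.75) + (-0.25)·(-0.25) + (-2.25)·(-2.25) + (1.75)·(1.75)) / 3 = 8.75/3 = 2.9167

S is symmetric (S[j,i] = S[i,j]). Assembling:

S = [[9.6667, -4.5, -3.8333],
 [-4.5, 4.25, 3.25],
 [-3.8333, 3.25, 2.9167]]


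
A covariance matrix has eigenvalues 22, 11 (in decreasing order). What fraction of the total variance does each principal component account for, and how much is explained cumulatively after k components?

Step 1 — total variance = trace(Sigma) = Σ λ_i = 22 + 11 = 33.

Step 2 — fraction explained by component i = λ_i / Σ λ:
  PC1: 22/33 = 0.6667
  PC2: 11/33 = 0.3333

Step 3 — cumulative fraction after k components = (λ_1 + ... + λ_k) / Σ λ:
  k = 1: 22/33 = 0.6667
  k = 2: (22 + 11)/33 = 33/33 = 1

Summary (fraction, with percent):

explained: PC1 0.6667 (66.67%), PC2 0.3333 (33.33%);  cumulative: 0.6667, 1


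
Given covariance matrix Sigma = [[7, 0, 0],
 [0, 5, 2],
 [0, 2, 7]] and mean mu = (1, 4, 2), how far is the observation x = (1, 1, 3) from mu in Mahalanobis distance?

Step 1 — centre the observation: (x - mu) = (0, -3, 1).

Step 2 — invert Sigma (cofactor / det for 3×3, or solve directly):
  Sigma^{-1} = [[0.1429, 0, 0],
 [0, 0.2258, -0.0645],
 [0, -0.0645, 0.1613]].

Step 3 — form the quadratic (x - mu)^T · Sigma^{-1} · (x - mu):
  Sigma^{-1} · (x - mu) = (0, -0.7419, 0.3548).
  (x - mu)^T · [Sigma^{-1} · (x - mu)] = (0)·(0) + (-3)·(-0.7419) + (1)·(0.3548) = 2.5806.

Step 4 — take square root: d = √(2.5806) ≈ 1.6064.

d(x, mu) = √(2.5806) ≈ 1.6064


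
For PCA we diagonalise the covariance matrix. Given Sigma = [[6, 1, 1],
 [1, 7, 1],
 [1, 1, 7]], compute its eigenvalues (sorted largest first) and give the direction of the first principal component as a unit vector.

Step 1 — characteristic polynomial p(λ) = det(λI - Sigma) = λ³ - tr·λ² + c_1·λ - det, where tr = trace, c_1 = sum of the principal 2×2 minors, det = det(Sigma):
  tr = 6 + 7 + 7 = 20,
  c_1 = (6·7 - (1)²) + (6·7 - (1)²) + (7·7 - (1)²) = 41 + 41 + 48 = 130,
  det = 6·(7·7 - (1)²) - (1)·((1)·7 - (1)·(1)) + (1)·((1)·(1) - 7·(1)) = 6·(48) - (1)·(6) + (1)·(-6) = 276.
  So p(λ) = λ³ - 20λ² + 130λ - 276.
Step 2 — look for an integer root (rational root theorem: any rational root is an integer divisor of 276). Testing λ = 6:
  p(6) = 216 - 720 + 780 - 276 = 0  ✓
  Dividing out (λ - 6): p(λ) = (λ - 6)(λ² - 14λ + 46).
Step 3 — remaining eigenvalues from the quadratic λ² - 14λ + 46 = 0:
  Δ = 14² - 4·46 = 196 - 184 = 12,  λ = (14 ± √12)/2 = (14 ± 3.4641)/2 ≈ 8.7321 or 5.2679.
  Sorted: λ_1 = 8.7321,  λ_2 = 6,  λ_3 = 5.2679  (check: sum = 20 = tr ✓).

Step 4 — unit eigenvector for λ_1 ≈ 8.7321: v spans the null space of (Sigma - λ_1 I), whose rows are
  r_1 = (-2.7321, 1, 1),  r_2 = (1, -1.7321, 1),  r_3 = (1, 1, -1.7321).
  v is orthogonal to every row, so take v ∝ r_1 × r_2 = ((1)·(1) - (1)·(-1.7321), (1)·(1) - (-2.7321)·(1), (-2.7321)·(-1.7321) - (1)·(1)) ≈ (2.7321, 3.7321, 3.7321).
  Let u = (2.7321, 3.7321, 3.7321).
  ||u|| = √((2.7321)² + (3.7321)² + (3.7321)²) = √(35.3205) ≈ 5.9431,  v_1 = u/||u|| ≈ (0.4597, 0.628, 0.628) (||v_1|| = 1).

λ_1 = 8.7321,  λ_2 = 6,  λ_3 = 5.2679;  v_1 ≈ (0.4597, 0.628, 0.628)


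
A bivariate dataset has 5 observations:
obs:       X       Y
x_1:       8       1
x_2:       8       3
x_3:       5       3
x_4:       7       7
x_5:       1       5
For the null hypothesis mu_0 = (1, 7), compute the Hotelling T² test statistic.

Step 1 — sample mean vector:
  mean(X) = (8 + 8 + 5 + 7 + 1) / 5 = 29/5 = 5.8
  mean(Y) = (1 + 3 + 3 + 7 + 5) / 5 = 19/5 = 3.8
  x̄ = (5.8, 3.8),  deviation x̄ - mu_0 = (5.8, 3.8) - (1, 7) = (4.8, -3.2).

Step 2 — sample covariance matrix, S[i,j] = (1/(n-1)) · Σ_k (x_{k,i} - mean_i) · (x_{k,j} - mean_j), divisor n-1 = 4:
  S[X,X] = ((2.2)·(2.2) + (2.2)·(2.2) + (-0.8)·(-0.8) + (1.2)·(1.2) + (-4.8)·(-4.8)) / 4 = 34.8/4 = 8.7
  S[X,Y] = ((2.2)·(-2.8) + (2.2)·(-0.8) + (-0.8)·(-0.8) + (1.2)·(3.2) + (-4.8)·(1.2)) / 4 = -9.2/4 = -2.3
  S[Y,Y] = ((-2.8)·(-2.8) + (-0.8)·(-0.8) + (-0.8)·(-0.8) + (3.2)·(3.2) + (1.2)·(1.2)) / 4 = 20.8/4 = 5.2
  S = [[8.7, -2.3],
 [-2.3, 5.2]].

Step 3 — invert S. det(S) = 8.7·5.2 - (-2.3)² = 39.95.
  S^{-1} = (1/det) · [[d, -b], [-b, a]] = [[0.1302, 0.0576],
 [0.0576, 0.2178]].

Step 4 — quadratic form (x̄ - mu_0)^T · S^{-1} · (x̄ - mu_0):
  S^{-1} · (x̄ - mu_0) = (0.4406, -0.4205),
  (x̄ - mu_0)^T · [...] = (4.8)·(0.4406) + (-3.2)·(-0.4205) = 3.4603.

Step 5 — scale by n: T² = 5 · 3.4603 = 17.3016.

T² ≈ 17.3016


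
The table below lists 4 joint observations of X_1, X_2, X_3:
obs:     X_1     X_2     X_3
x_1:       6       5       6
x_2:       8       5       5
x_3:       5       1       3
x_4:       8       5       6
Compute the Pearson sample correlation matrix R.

Step 1 — column means:
  mean(X_1) = (6 + 8 + 5 + 8) / 4 = 27/4 = 6.75
  mean(X_2) = (5 + 5 + 1 + 5) / 4 = 16/4 = 4
  mean(X_3) = (6 + 5 + 3 + 6) / 4 = 20/4 = 5

Step 2 — sample variances and covariances s[i,j] = (1/(n-1)) · Σ_k (x_{k,i} - mean_i) · (x_{k,j} - mean_j), with n-1 = 3:
  s[X_1,X_1] = ((-0.75)·(-0.75) + (1.25)·(1.25) + (-1.75)·(-1.75) + (1.25)·(1.25)) / 3 = 6.75/3 = 2.25
  s[X_1,X_2] = ((-0.75)·(1) + (1.25)·(1) + (-1.75)·(-3) + (1.25)·(1)) / 3 = 7/3 = 2.3333
  s[X_1,X_3] = ((-0.75)·(1) + (1.25)·(0) + (-1.75)·(-2) + (1.25)·(1)) / 3 = 4/3 = 1.3333
  s[X_2,X_2] = ((1)·(1) + (1)·(1) + (-3)·(-3) + (1)·(1)) / 3 = 12/3 = 4
  s[X_2,X_3] = ((1)·(1) + (1)·(0) + (-3)·(-2) + (1)·(1)) / 3 = 8/3 = 2.6667
  s[X_3,X_3] = ((1)·(1) + (0)·(0) + (-2)·(-2) + (1)·(1)) / 3 = 6/3 = 2
  Sample standard deviations s_i = √(s[i,i]):
  s(X_1) = √(2.25) = 1.5
  s(X_2) = √(4) = 2
  s(X_3) = √(2) = 1.4142

Step 3 — r_{ij} = s_{ij} / (s_i · s_j):
  r[X_1,X_1] = 1 (diagonal).
  r[X_1,X_2] = 2.3333 / (1.5 · 2) = 2.3333 / 3 = 0.7778
  r[X_1,X_3] = 1.3333 / (1.5 · 1.4142) = 1.3333 / 2.1213 = 0.6285
  r[X_2,X_2] = 1 (diagonal).
  r[X_2,X_3] = 2.6667 / (2 · 1.4142) = 2.6667 / 2.8284 = 0.9428
  r[X_3,X_3] = 1 (diagonal).

R is symmetric with unit diagonal. Assembling:

R = [[1, 0.7778, 0.6285],
 [0.7778, 1, 0.9428],
 [0.6285, 0.9428, 1]]


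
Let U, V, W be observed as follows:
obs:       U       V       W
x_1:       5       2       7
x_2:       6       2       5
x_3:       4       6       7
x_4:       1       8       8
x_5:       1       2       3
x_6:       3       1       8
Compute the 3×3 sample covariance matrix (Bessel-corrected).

Step 1 — column means:
  mean(U) = (5 + 6 + 4 + 1 + 1 + 3) / 6 = 20/6 = 3.3333
  mean(V) = (2 + 2 + 6 + 8 + 2 + 1) / 6 = 21/6 = 3.5
  mean(W) = (7 + 5 + 7 + 8 + 3 + 8) / 6 = 38/6 = 6.3333

Step 2 — sample covariance S[i,j] = (1/(n-1)) · Σ_k (x_{k,i} - mean_i) · (x_{k,j} - mean_j), with n-1 = 5.
  S[U,U] = ((1.6667)·(1.6667) + (2.6667)·(2.6667) + (0.6667)·(0.6667) + (-2.3333)·(-2.3333) + (-2.3333)·(-2.3333) + (-0.3333)·(-0.3333)) / 5 = 21.3333/5 = 4.2667
  S[U,V] = ((1.6667)·(-1.5) + (2.6667)·(-1.5) + (0.6667)·(2.5) + (-2.3333)·(4.5) + (-2.3333)·(-1.5) + (-0.3333)·(-2.5)) / 5 = -11/5 = -2.2
  S[U,W] = ((1.6667)·(0.6667) + (2.6667)·(-1.3333) + (0.6667)·(0.6667) + (-2.3333)·(1.6667) + (-2.3333)·(-3.3333) + (-0.3333)·(1.6667)) / 5 = 1.3333/5 = 0.2667
  S[V,V] = ((-1.5)·(-1.5) + (-1.5)·(-1.5) + (2.5)·(2.5) + (4.5)·(4.5) + (-1.5)·(-1.5) + (-2.5)·(-2.5)) / 5 = 39.5/5 = 7.9
  S[V,W] = ((-1.5)·(0.6667) + (-1.5)·(-1.3333) + (2.5)·(0.6667) + (4.5)·(1.6667) + (-1.5)·(-3.3333) + (-2.5)·(1.6667)) / 5 = 11/5 = 2.2
  S[W,W] = ((0.6667)·(0.6667) + (-1.3333)·(-1.3333) + (0.6667)·(0.6667) + (1.6667)·(1.6667) + (-3.3333)·(-3.3333) + (1.6667)·(1.6667)) / 5 = 19.3333/5 = 3.8667

S is symmetric (S[j,i] = S[i,j]). Assembling:

S = [[4.2667, -2.2, 0.2667],
 [-2.2, 7.9, 2.2],
 [0.2667, 2.2, 3.8667]]


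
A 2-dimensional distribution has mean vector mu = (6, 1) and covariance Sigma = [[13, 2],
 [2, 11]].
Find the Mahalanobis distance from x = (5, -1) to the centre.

Step 1 — centre the observation: (x - mu) = (-1, -2).

Step 2 — invert Sigma. det(Sigma) = 13·11 - (2)² = 139.
  Sigma^{-1} = (1/det) · [[d, -b], [-b, a]] = [[0.0791, -0.0144],
 [-0.0144, 0.0935]].

Step 3 — form the quadratic (x - mu)^T · Sigma^{-1} · (x - mu):
  Sigma^{-1} · (x - mu) = (-0.0504, -0.1727).
  (x - mu)^T · [Sigma^{-1} · (x - mu)] = (-1)·(-0.0504) + (-2)·(-0.1727) = 0.3957.

Step 4 — take square root: d = √(0.3957) ≈ 0.629.

d(x, mu) = √(0.3957) ≈ 0.629


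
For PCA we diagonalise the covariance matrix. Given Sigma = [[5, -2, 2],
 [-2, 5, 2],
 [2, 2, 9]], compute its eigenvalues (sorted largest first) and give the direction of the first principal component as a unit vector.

Step 1 — characteristic polynomial p(λ) = det(λI - Sigma) = λ³ - tr·λ² + c_1·λ - det, where tr = trace, c_1 = sum of the principal 2×2 minors, det = det(Sigma):
  tr = 5 + 5 + 9 = 19,
  c_1 = (5·5 - (-2)²) + (5·9 - (2)²) + (5·9 - (2)²) = 21 + 41 + 41 = 103,
  det = 5·(5·9 - (2)²) - (-2)·((-2)·9 - (2)·(2)) + (2)·((-2)·(2) - 5·(2)) = 5·(41) - (-2)·(-22) + (2)·(-14) = 133.
  So p(λ) = λ³ - 19λ² + 103λ - 133.
Step 2 — look for an integer root (rational root theorem: any rational root is an integer divisor of 133). Testing λ = 7:
  p(7) = 343 - 931 + 721 - 133 = 0  ✓
  Dividing out (λ - 7): p(λ) = (λ - 7)(λ² - 12λ + 19).
Step 3 — remaining eigenvalues from the quadratic λ² - 12λ + 19 = 0:
  Δ = 12² - 4·19 = 144 - 76 = 68,  λ = (12 ± √68)/2 = (12 ± 8.2462)/2 ≈ 10.1231 or 1.8769.
  Sorted: λ_1 = 10.1231,  λ_2 = 7,  λ_3 = 1.8769  (check: sum = 19 = tr ✓).

Step 4 — unit eigenvector for λ_1 ≈ 10.1231: v spans the null space of (Sigma - λ_1 I), whose rows are
  r_1 = (-5.1231, -2, 2),  r_2 = (-2, -5.1231, 2),  r_3 = (2, 2, -1.1231).
  v is orthogonal to every row, so take v ∝ r_1 × r_2 = ((-2)·(2) - (2)·(-5.1231), (2)·(-2) - (-5.1231)·(2), (-5.1231)·(-5.1231) - (-2)·(-2)) ≈ (6.2462, 6.2462, 22.2462).
  Let u = (6.2462, 6.2462, 22.2462).
  ||u|| = √((6.2462)² + (6.2462)² + (22.2462)²) = √(572.9242) ≈ 23.9358,  v_1 = u/||u|| ≈ (0.261, 0.261, 0.9294) (||v_1|| = 1).

λ_1 = 10.1231,  λ_2 = 7,  λ_3 = 1.8769;  v_1 ≈ (0.261, 0.261, 0.9294)


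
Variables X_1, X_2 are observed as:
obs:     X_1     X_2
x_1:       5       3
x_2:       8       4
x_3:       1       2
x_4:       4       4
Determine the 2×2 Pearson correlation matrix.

Step 1 — column means:
  mean(X_1) = (5 + 8 + 1 + 4) / 4 = 18/4 = 4.5
  mean(X_2) = (3 + 4 + 2 + 4) / 4 = 13/4 = 3.25

Step 2 — sample variances and covariances s[i,j] = (1/(n-1)) · Σ_k (x_{k,i} - mean_i) · (x_{k,j} - mean_j), with n-1 = 3:
  s[X_1,X_1] = ((0.5)·(0.5) + (3.5)·(3.5) + (-3.5)·(-3.5) + (-0.5)·(-0.5)) / 3 = 25/3 = 8.3333
  s[X_1,X_2] = ((0.5)·(-0.25) + (3.5)·(0.75) + (-3.5)·(-1.25) + (-0.5)·(0.75)) / 3 = 6.5/3 = 2.1667
  s[X_2,X_2] = ((-0.25)·(-0.25) + (0.75)·(0.75) + (-1.25)·(-1.25) + (0.75)·(0.75)) / 3 = 2.75/3 = 0.9167
  Sample standard deviations s_i = √(s[i,i]):
  s(X_1) = √(8.3333) = 2.8868
  s(X_2) = √(0.9167) = 0.9574

Step 3 — r_{ij} = s_{ij} / (s_i · s_j):
  r[X_1,X_1] = 1 (diagonal).
  r[X_1,X_2] = 2.1667 / (2.8868 · 0.9574) = 2.1667 / 2.7639 = 0.7839
  r[X_2,X_2] = 1 (diagonal).

R is symmetric with unit diagonal. Assembling:

R = [[1, 0.7839],
 [0.7839, 1]]


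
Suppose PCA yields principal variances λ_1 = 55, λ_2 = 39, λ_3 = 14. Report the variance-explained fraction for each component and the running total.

Step 1 — total variance = trace(Sigma) = Σ λ_i = 55 + 39 + 14 = 108.

Step 2 — fraction explained by component i = λ_i / Σ λ:
  PC1: 55/108 = 0.5093
  PC2: 39/108 = 0.3611
  PC3: 14/108 = 0.1296

Step 3 — cumulative fraction after k components = (λ_1 + ... + λ_k) / Σ λ:
  k = 1: 55/108 = 0.5093
  k = 2: (55 + 39)/108 = 94/108 = 0.8704
  k = 3: (55 + 39 + 14)/108 = 108/108 = 1

Summary (fraction, with percent):

explained: PC1 0.5093 (50.93%), PC2 0.3611 (36.11%), PC3 0.1296 (12.96%);  cumulative: 0.5093, 0.8704, 1


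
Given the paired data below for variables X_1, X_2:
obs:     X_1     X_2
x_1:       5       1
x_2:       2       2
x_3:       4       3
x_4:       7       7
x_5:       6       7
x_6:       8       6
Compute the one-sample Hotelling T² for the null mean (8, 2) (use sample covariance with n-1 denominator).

Step 1 — sample mean vector:
  mean(X_1) = (5 + 2 + 4 + 7 + 6 + 8) / 6 = 32/6 = 5.3333
  mean(X_2) = (1 + 2 + 3 + 7 + 7 + 6) / 6 = 26/6 = 4.3333
  x̄ = (5.3333, 4.3333),  deviation x̄ - mu_0 = (5.3333, 4.3333) - (8, 2) = (-2.6667, 2.3333).

Step 2 — sample covariance matrix, S[i,j] = (1/(n-1)) · Σ_k (x_{k,i} - mean_i) · (x_{k,j} - mean_j), divisor n-1 = 5:
  S[X_1,X_1] = ((-0.3333)·(-0.3333) + (-3.3333)·(-3.3333) + (-1.3333)·(-1.3333) + (1.6667)·(1.6667) + (0.6667)·(0.6667) + (2.6667)·(2.6667)) / 5 = 23.3333/5 = 4.6667
  S[X_1,X_2] = ((-0.3333)·(-3.3333) + (-3.3333)·(-2.3333) + (-1.3333)·(-1.3333) + (1.6667)·(2.6667) + (0.6667)·(2.6667) + (2.6667)·(1.6667)) / 5 = 21.3333/5 = 4.2667
  S[X_2,X_2] = ((-3.3333)·(-3.3333) + (-2.3333)·(-2.3333) + (-1.3333)·(-1.3333) + (2.6667)·(2.6667) + (2.6667)·(2.6667) + (1.6667)·(1.6667)) / 5 = 35.3333/5 = 7.0667
  S = [[4.6667, 4.2667],
 [4.2667, 7.0667]].

Step 3 — invert S. det(S) = 4.6667·7.0667 - (4.2667)² = 14.7733.
  S^{-1} = (1/det) · [[d, -b], [-b, a]] = [[0.4783, -0.2888],
 [-0.2888, 0.3159]].

Step 4 — quadratic form (x̄ - mu_0)^T · S^{-1} · (x̄ - mu_0):
  S^{-1} · (x̄ - mu_0) = (-1.9495, 1.5072),
  (x̄ - mu_0)^T · [...] = (-2.6667)·(-1.9495) + (2.3333)·(1.5072) = 8.7154.

Step 5 — scale by n: T² = 6 · 8.7154 = 52.2924.

T² ≈ 52.2924


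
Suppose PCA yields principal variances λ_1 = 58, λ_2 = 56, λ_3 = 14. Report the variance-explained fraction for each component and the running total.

Step 1 — total variance = trace(Sigma) = Σ λ_i = 58 + 56 + 14 = 128.

Step 2 — fraction explained by component i = λ_i / Σ λ:
  PC1: 58/128 = 0.4531
  PC2: 56/128 = 0.4375
  PC3: 14/128 = 0.1094

Step 3 — cumulative fraction after k components = (λ_1 + ... + λ_k) / Σ λ:
  k = 1: 58/128 = 0.4531
  k = 2: (58 + 56)/128 = 114/128 = 0.8906
  k = 3: (58 + 56 + 14)/128 = 128/128 = 1

Summary (fraction, with percent):

explained: PC1 0.4531 (45.31%), PC2 0.4375 (43.75%), PC3 0.1094 (10.94%);  cumulative: 0.4531, 0.8906, 1


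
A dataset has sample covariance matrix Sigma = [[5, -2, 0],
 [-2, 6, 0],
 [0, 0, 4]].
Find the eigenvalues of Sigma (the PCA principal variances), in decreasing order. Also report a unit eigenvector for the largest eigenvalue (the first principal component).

Step 1 — characteristic polynomial p(λ) = det(λI - Sigma) = λ³ - tr·λ² + c_1·λ - det, where tr = trace, c_1 = sum of the principal 2×2 minors, det = det(Sigma):
  tr = 5 + 6 + 4 = 15,
  c_1 = (5·6 - (-2)²) + (5·4 - (0)²) + (6·4 - (0)²) = 26 + 20 + 24 = 70,
  det = 5·(6·4 - (0)²) - (-2)·((-2)·4 - (0)·(0)) + (0)·((-2)·(0) - 6·(0)) = 5·(24) - (-2)·(-8) + (0)·(0) = 104.
  So p(λ) = λ³ - 15λ² + 70λ - 104.
Step 2 — look for an integer root (rational root theorem: any rational root is an integer divisor of 104). Testing λ = 4:
  p(4) = 64 - 240 + 280 - 104 = 0  ✓
  Dividing out (λ - 4): p(λ) = (λ - 4)(λ² - 11λ + 26).
Step 3 — remaining eigenvalues from the quadratic λ² - 11λ + 26 = 0:
  Δ = 11² - 4·26 = 121 - 104 = 17,  λ = (11 ± √17)/2 = (11 ± 4.1231)/2 ≈ 7.5616 or 3.4384.
  Sorted: λ_1 = 7.5616,  λ_2 = 4,  λ_3 = 3.4384  (check: sum = 15 = tr ✓).

Step 4 — unit eigenvector for λ_1 ≈ 7.5616: v spans the null space of (Sigma - λ_1 I), whose rows are
  r_1 = (-2.5616, -2, 0),  r_2 = (-2, -1.5616, 0),  r_3 = (0, 0, -3.5616).
  v is orthogonal to every row, so take v ∝ r_1 × r_3 = ((-2)·(-3.5616) - (0)·(0), (0)·(0) - (-2.5616)·(-3.5616), (-2.5616)·(0) - (-2)·(0)) ≈ (7.1231, -9.1231, 0).
  Let u = (7.1231, -9.1231, 0).
  ||u|| = √((7.1231)² + (-9.1231)² + (0)²) = √(133.9697) ≈ 11.5745,  v_1 = u/||u|| ≈ (0.6154, -0.7882, 0) (||v_1|| = 1).

λ_1 = 7.5616,  λ_2 = 4,  λ_3 = 3.4384;  v_1 ≈ (0.6154, -0.7882, 0)


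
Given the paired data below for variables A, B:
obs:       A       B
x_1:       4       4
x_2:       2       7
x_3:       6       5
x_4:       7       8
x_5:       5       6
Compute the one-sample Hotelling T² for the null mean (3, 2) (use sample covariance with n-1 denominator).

Step 1 — sample mean vector:
  mean(A) = (4 + 2 + 6 + 7 + 5) / 5 = 24/5 = 4.8
  mean(B) = (4 + 7 + 5 + 8 + 6) / 5 = 30/5 = 6
  x̄ = (4.8, 6),  deviation x̄ - mu_0 = (4.8, 6) - (3, 2) = (1.8, 4).

Step 2 — sample covariance matrix, S[i,j] = (1/(n-1)) · Σ_k (x_{k,i} - mean_i) · (x_{k,j} - mean_j), divisor n-1 = 4:
  S[A,A] = ((-0.8)·(-0.8) + (-2.8)·(-2.8) + (1.2)·(1.2) + (2.2)·(2.2) + (0.2)·(0.2)) / 4 = 14.8/4 = 3.7
  S[A,B] = ((-0.8)·(-2) + (-2.8)·(1) + (1.2)·(-1) + (2.2)·(2) + (0.2)·(0)) / 4 = 2/4 = 0.5
  S[B,B] = ((-2)·(-2) + (1)·(1) + (-1)·(-1) + (2)·(2) + (0)·(0)) / 4 = 10/4 = 2.5
  S = [[3.7, 0.5],
 [0.5, 2.5]].

Step 3 — invert S. det(S) = 3.7·2.5 - (0.5)² = 9.
  S^{-1} = (1/det) · [[d, -b], [-b, a]] = [[0.2778, -0.0556],
 [-0.0556, 0.4111]].

Step 4 — quadratic form (x̄ - mu_0)^T · S^{-1} · (x̄ - mu_0):
  S^{-1} · (x̄ - mu_0) = (0.2778, 1.5444),
  (x̄ - mu_0)^T · [...] = (1.8)·(0.2778) + (4)·(1.5444) = 6.6778.

Step 5 — scale by n: T² = 5 · 6.6778 = 33.3889.

T² ≈ 33.3889


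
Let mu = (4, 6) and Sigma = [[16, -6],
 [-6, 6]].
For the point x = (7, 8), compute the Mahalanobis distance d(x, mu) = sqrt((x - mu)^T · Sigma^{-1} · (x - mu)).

Step 1 — centre the observation: (x - mu) = (3, 2).

Step 2 — invert Sigma. det(Sigma) = 16·6 - (-6)² = 60.
  Sigma^{-1} = (1/det) · [[d, -b], [-b, a]] = [[0.1, 0.1],
 [0.1, 0.2667]].

Step 3 — form the quadratic (x - mu)^T · Sigma^{-1} · (x - mu):
  Sigma^{-1} · (x - mu) = (0.5, 0.8333).
  (x - mu)^T · [Sigma^{-1} · (x - mu)] = (3)·(0.5) + (2)·(0.8333) = 3.1667.

Step 4 — take square root: d = √(3.1667) ≈ 1.7795.

d(x, mu) = √(3.1667) ≈ 1.7795


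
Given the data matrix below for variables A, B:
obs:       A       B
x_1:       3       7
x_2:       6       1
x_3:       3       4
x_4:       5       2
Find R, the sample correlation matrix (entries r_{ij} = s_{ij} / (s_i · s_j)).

Step 1 — column means:
  mean(A) = (3 + 6 + 3 + 5) / 4 = 17/4 = 4.25
  mean(B) = (7 + 1 + 4 + 2) / 4 = 14/4 = 3.5

Step 2 — sample variances and covariances s[i,j] = (1/(n-1)) · Σ_k (x_{k,i} - mean_i) · (x_{k,j} - mean_j), with n-1 = 3:
  s[A,A] = ((-1.25)·(-1.25) + (1.75)·(1.75) + (-1.25)·(-1.25) + (0.75)·(0.75)) / 3 = 6.75/3 = 2.25
  s[A,B] = ((-1.25)·(3.5) + (1.75)·(-2.5) + (-1.25)·(0.5) + (0.75)·(-1.5)) / 3 = -10.5/3 = -3.5
  s[B,B] = ((3.5)·(3.5) + (-2.5)·(-2.5) + (0.5)·(0.5) + (-1.5)·(-1.5)) / 3 = 21/3 = 7
  Sample standard deviations s_i = √(s[i,i]):
  s(A) = √(2.25) = 1.5
  s(B) = √(7) = 2.6458

Step 3 — r_{ij} = s_{ij} / (s_i · s_j):
  r[A,A] = 1 (diagonal).
  r[A,B] = -3.5 / (1.5 · 2.6458) = -3.5 / 3.9686 = -0.8819
  r[B,B] = 1 (diagonal).

R is symmetric with unit diagonal. Assembling:

R = [[1, -0.8819],
 [-0.8819, 1]]


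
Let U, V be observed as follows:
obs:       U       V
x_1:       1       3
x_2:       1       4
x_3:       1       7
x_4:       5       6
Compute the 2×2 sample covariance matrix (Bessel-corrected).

Step 1 — column means:
  mean(U) = (1 + 1 + 1 + 5) / 4 = 8/4 = 2
  mean(V) = (3 + 4 + 7 + 6) / 4 = 20/4 = 5

Step 2 — sample covariance S[i,j] = (1/(n-1)) · Σ_k (x_{k,i} - mean_i) · (x_{k,j} - mean_j), with n-1 = 3.
  S[U,U] = ((-1)·(-1) + (-1)·(-1) + (-1)·(-1) + (3)·(3)) / 3 = 12/3 = 4
  S[U,V] = ((-1)·(-2) + (-1)·(-1) + (-1)·(2) + (3)·(1)) / 3 = 4/3 = 1.3333
  S[V,V] = ((-2)·(-2) + (-1)·(-1) + (2)·(2) + (1)·(1)) / 3 = 10/3 = 3.3333

S is symmetric (S[j,i] = S[i,j]). Assembling:

S = [[4, 1.3333],
 [1.3333, 3.3333]]


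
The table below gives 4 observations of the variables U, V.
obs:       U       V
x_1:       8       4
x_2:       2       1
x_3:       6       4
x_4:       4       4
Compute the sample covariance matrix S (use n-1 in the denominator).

Step 1 — column means:
  mean(U) = (8 + 2 + 6 + 4) / 4 = 20/4 = 5
  mean(V) = (4 + 1 + 4 + 4) / 4 = 13/4 = 3.25

Step 2 — sample covariance S[i,j] = (1/(n-1)) · Σ_k (x_{k,i} - mean_i) · (x_{k,j} - mean_j), with n-1 = 3.
  S[U,U] = ((3)·(3) + (-3)·(-3) + (1)·(1) + (-1)·(-1)) / 3 = 20/3 = 6.6667
  S[U,V] = ((3)·(0.75) + (-3)·(-2.25) + (1)·(0.75) + (-1)·(0.75)) / 3 = 9/3 = 3
  S[V,V] = ((0.75)·(0.75) + (-2.25)·(-2.25) + (0.75)·(0.75) + (0.75)·(0.75)) / 3 = 6.75/3 = 2.25

S is symmetric (S[j,i] = S[i,j]). Assembling:

S = [[6.6667, 3],
 [3, 2.25]]


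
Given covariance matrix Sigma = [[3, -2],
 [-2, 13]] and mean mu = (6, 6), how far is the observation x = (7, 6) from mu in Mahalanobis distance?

Step 1 — centre the observation: (x - mu) = (1, 0).

Step 2 — invert Sigma. det(Sigma) = 3·13 - (-2)² = 35.
  Sigma^{-1} = (1/det) · [[d, -b], [-b, a]] = [[0.3714, 0.0571],
 [0.0571, 0.0857]].

Step 3 — form the quadratic (x - mu)^T · Sigma^{-1} · (x - mu):
  Sigma^{-1} · (x - mu) = (0.3714, 0.0571).
  (x - mu)^T · [Sigma^{-1} · (x - mu)] = (1)·(0.3714) + (0)·(0.0571) = 0.3714.

Step 4 — take square root: d = √(0.3714) ≈ 0.6094.

d(x, mu) = √(0.3714) ≈ 0.6094


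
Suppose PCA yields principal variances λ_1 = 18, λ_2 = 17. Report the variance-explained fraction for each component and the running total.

Step 1 — total variance = trace(Sigma) = Σ λ_i = 18 + 17 = 35.

Step 2 — fraction explained by component i = λ_i / Σ λ:
  PC1: 18/35 = 0.5143
  PC2: 17/35 = 0.4857

Step 3 — cumulative fraction after k components = (λ_1 + ... + λ_k) / Σ λ:
  k = 1: 18/35 = 0.5143
  k = 2: (18 + 17)/35 = 35/35 = 1

Summary (fraction, with percent):

explained: PC1 0.5143 (51.43%), PC2 0.4857 (48.57%);  cumulative: 0.5143, 1


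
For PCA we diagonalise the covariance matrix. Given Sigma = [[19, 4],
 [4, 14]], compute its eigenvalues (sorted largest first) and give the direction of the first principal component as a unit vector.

Step 1 — characteristic polynomial of 2×2 Sigma:
  det(Sigma - λI) = λ² - trace · λ + det = 0.
  trace = 19 + 14 = 33, det = 19·14 - (4)² = 250.
Step 2 — discriminant:
  Δ = trace² - 4·det = 1089 - 1000 = 89.
Step 3 — eigenvalues:
  λ = (trace ± √Δ)/2 = (33 ± 9.434)/2,
  λ_1 = 21.217,  λ_2 = 11.783.

Step 4 — unit eigenvector for λ_1: solve (Sigma - λ_1 I)v = 0. First row:
  (19 - 21.217)·v_x + (4)·v_y = 0, i.e. (-2.217)·v_x + (4)·v_y = 0,
  so v ∝ (b, λ_1 - a) = (4, 2.217) = u.
  ||u|| = √((4)² + (2.217)²) = √(20.915) ≈ 4.5733,
  v_1 = u/||u|| ≈ (0.8746, 0.4848) (||v_1|| = 1).

λ_1 = 21.217,  λ_2 = 11.783;  v_1 ≈ (0.8746, 0.4848)


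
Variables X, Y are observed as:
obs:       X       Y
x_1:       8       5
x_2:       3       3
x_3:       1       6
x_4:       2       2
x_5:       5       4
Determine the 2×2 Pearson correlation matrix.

Step 1 — column means:
  mean(X) = (8 + 3 + 1 + 2 + 5) / 5 = 19/5 = 3.8
  mean(Y) = (5 + 3 + 6 + 2 + 4) / 5 = 20/5 = 4

Step 2 — sample variances and covariances s[i,j] = (1/(n-1)) · Σ_k (x_{k,i} - mean_i) · (x_{k,j} - mean_j), with n-1 = 4:
  s[X,X] = ((4.2)·(4.2) + (-0.8)·(-0.8) + (-2.8)·(-2.8) + (-1.8)·(-1.8) + (1.2)·(1.2)) / 4 = 30.8/4 = 7.7
  s[X,Y] = ((4.2)·(1) + (-0.8)·(-1) + (-2.8)·(2) + (-1.8)·(-2) + (1.2)·(0)) / 4 = 3/4 = 0.75
  s[Y,Y] = ((1)·(1) + (-1)·(-1) + (2)·(2) + (-2)·(-2) + (0)·(0)) / 4 = 10/4 = 2.5
  Sample standard deviations s_i = √(s[i,i]):
  s(X) = √(7.7) = 2.7749
  s(Y) = √(2.5) = 1.5811

Step 3 — r_{ij} = s_{ij} / (s_i · s_j):
  r[X,X] = 1 (diagonal).
  r[X,Y] = 0.75 / (2.7749 · 1.5811) = 0.75 / 4.3875 = 0.1709
  r[Y,Y] = 1 (diagonal).

R is symmetric with unit diagonal. Assembling:

R = [[1, 0.1709],
 [0.1709, 1]]


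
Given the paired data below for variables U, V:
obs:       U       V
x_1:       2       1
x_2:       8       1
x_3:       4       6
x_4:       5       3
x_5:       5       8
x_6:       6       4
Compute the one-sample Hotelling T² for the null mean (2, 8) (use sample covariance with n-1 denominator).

Step 1 — sample mean vector:
  mean(U) = (2 + 8 + 4 + 5 + 5 + 6) / 6 = 30/6 = 5
  mean(V) = (1 + 1 + 6 + 3 + 8 + 4) / 6 = 23/6 = 3.8333
  x̄ = (5, 3.8333),  deviation x̄ - mu_0 = (5, 3.8333) - (2, 8) = (3, -4.1667).

Step 2 — sample covariance matrix, S[i,j] = (1/(n-1)) · Σ_k (x_{k,i} - mean_i) · (x_{k,j} - mean_j), divisor n-1 = 5:
  S[U,U] = ((-3)·(-3) + (3)·(3) + (-1)·(-1) + (0)·(0) + (0)·(0) + (1)·(1)) / 5 = 20/5 = 4
  S[U,V] = ((-3)·(-2.8333) + (3)·(-2.8333) + (-1)·(2.1667) + (0)·(-0.8333) + (0)·(4.1667) + (1)·(0.1667)) / 5 = -2/5 = -0.4
  S[V,V] = ((-2.8333)·(-2.8333) + (-2.8333)·(-2.8333) + (2.1667)·(2.1667) + (-0.8333)·(-0.8333) + (4.1667)·(4.1667) + (0.1667)·(0.1667)) / 5 = 38.8333/5 = 7.7667
  S = [[4, -0.4],
 [-0.4, 7.7667]].

Step 3 — invert S. det(S) = 4·7.7667 - (-0.4)² = 30.9067.
  S^{-1} = (1/det) · [[d, -b], [-b, a]] = [[0.2513, 0.0129],
 [0.0129, 0.1294]].

Step 4 — quadratic form (x̄ - mu_0)^T · S^{-1} · (x̄ - mu_0):
  S^{-1} · (x̄ - mu_0) = (0.7, -0.5004),
  (x̄ - mu_0)^T · [...] = (3)·(0.7) + (-4.1667)·(-0.5004) = 4.185.

Step 5 — scale by n: T² = 6 · 4.185 = 25.11.

T² ≈ 25.11


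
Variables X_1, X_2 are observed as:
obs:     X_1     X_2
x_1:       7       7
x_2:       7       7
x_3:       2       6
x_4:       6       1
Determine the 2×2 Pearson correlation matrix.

Step 1 — column means:
  mean(X_1) = (7 + 7 + 2 + 6) / 4 = 22/4 = 5.5
  mean(X_2) = (7 + 7 + 6 + 1) / 4 = 21/4 = 5.25

Step 2 — sample variances and covariances s[i,j] = (1/(n-1)) · Σ_k (x_{k,i} - mean_i) · (x_{k,j} - mean_j), with n-1 = 3:
  s[X_1,X_1] = ((1.5)·(1.5) + (1.5)·(1.5) + (-3.5)·(-3.5) + (0.5)·(0.5)) / 3 = 17/3 = 5.6667
  s[X_1,X_2] = ((1.5)·(1.75) + (1.5)·(1.75) + (-3.5)·(0.75) + (0.5)·(-4.25)) / 3 = 0.5/3 = 0.1667
  s[X_2,X_2] = ((1.75)·(1.75) + (1.75)·(1.75) + (0.75)·(0.75) + (-4.25)·(-4.25)) / 3 = 24.75/3 = 8.25
  Sample standard deviations s_i = √(s[i,i]):
  s(X_1) = √(5.6667) = 2.3805
  s(X_2) = √(8.25) = 2.8723

Step 3 — r_{ij} = s_{ij} / (s_i · s_j):
  r[X_1,X_1] = 1 (diagonal).
  r[X_1,X_2] = 0.1667 / (2.3805 · 2.8723) = 0.1667 / 6.8374 = 0.0244
  r[X_2,X_2] = 1 (diagonal).

R is symmetric with unit diagonal. Assembling:

R = [[1, 0.0244],
 [0.0244, 1]]


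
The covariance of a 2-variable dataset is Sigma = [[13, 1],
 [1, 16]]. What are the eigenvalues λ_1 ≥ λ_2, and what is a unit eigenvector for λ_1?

Step 1 — characteristic polynomial of 2×2 Sigma:
  det(Sigma - λI) = λ² - trace · λ + det = 0.
  trace = 13 + 16 = 29, det = 13·16 - (1)² = 207.
Step 2 — discriminant:
  Δ = trace² - 4·det = 841 - 828 = 13.
Step 3 — eigenvalues:
  λ = (trace ± √Δ)/2 = (29 ± 3.6056)/2,
  λ_1 = 16.3028,  λ_2 = 12.6972.

Step 4 — unit eigenvector for λ_1: solve (Sigma - λ_1 I)v = 0. First row:
  (13 - 16.3028)·v_x + (1)·v_y = 0, i.e. (-3.3028)·v_x + (1)·v_y = 0,
  so v ∝ (b, λ_1 - a) = (1, 3.3028) = u.
  ||u|| = √((1)² + (3.3028)²) = √(11.9083) ≈ 3.4508,
  v_1 = u/||u|| ≈ (0.2898, 0.9571) (||v_1|| = 1).

λ_1 = 16.3028,  λ_2 = 12.6972;  v_1 ≈ (0.2898, 0.9571)


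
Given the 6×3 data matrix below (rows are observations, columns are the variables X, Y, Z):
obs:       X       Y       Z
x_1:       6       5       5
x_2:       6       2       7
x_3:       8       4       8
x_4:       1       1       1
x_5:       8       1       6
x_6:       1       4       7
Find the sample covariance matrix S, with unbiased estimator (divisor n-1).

Step 1 — column means:
  mean(X) = (6 + 6 + 8 + 1 + 8 + 1) / 6 = 30/6 = 5
  mean(Y) = (5 + 2 + 4 + 1 + 1 + 4) / 6 = 17/6 = 2.8333
  mean(Z) = (5 + 7 + 8 + 1 + 6 + 7) / 6 = 34/6 = 5.6667

Step 2 — sample covariance S[i,j] = (1/(n-1)) · Σ_k (x_{k,i} - mean_i) · (x_{k,j} - mean_j), with n-1 = 5.
  S[X,X] = ((1)·(1) + (1)·(1) + (3)·(3) + (-4)·(-4) + (3)·(3) + (-4)·(-4)) / 5 = 52/5 = 10.4
  S[X,Y] = ((1)·(2.1667) + (1)·(-0.8333) + (3)·(1.1667) + (-4)·(-1.8333) + (3)·(-1.8333) + (-4)·(1.1667)) / 5 = 2/5 = 0.4
  S[X,Z] = ((1)·(-0.6667) + (1)·(1.3333) + (3)·(2.3333) + (-4)·(-4.6667) + (3)·(0.3333) + (-4)·(1.3333)) / 5 = 22/5 = 4.4
  S[Y,Y] = ((2.1667)·(2.1667) + (-0.8333)·(-0.8333) + (1.1667)·(1.1667) + (-1.8333)·(-1.8333) + (-1.8333)·(-1.8333) + (1.1667)·(1.1667)) / 5 = 14.8333/5 = 2.9667
  S[Y,Z] = ((2.1667)·(-0.6667) + (-0.8333)·(1.3333) + (1.1667)·(2.3333) + (-1.8333)·(-4.6667) + (-1.8333)·(0.3333) + (1.1667)·(1.3333)) / 5 = 9.6667/5 = 1.9333
  S[Z,Z] = ((-0.6667)·(-0.6667) + (1.3333)·(1.3333) + (2.3333)·(2.3333) + (-4.6667)·(-4.6667) + (0.3333)·(0.3333) + (1.3333)·(1.3333)) / 5 = 31.3333/5 = 6.2667

S is symmetric (S[j,i] = S[i,j]). Assembling:

S = [[10.4, 0.4, 4.4],
 [0.4, 2.9667, 1.9333],
 [4.4, 1.9333, 6.2667]]


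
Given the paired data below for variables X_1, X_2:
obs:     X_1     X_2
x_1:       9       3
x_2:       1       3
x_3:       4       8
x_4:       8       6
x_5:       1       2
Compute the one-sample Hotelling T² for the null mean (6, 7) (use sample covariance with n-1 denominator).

Step 1 — sample mean vector:
  mean(X_1) = (9 + 1 + 4 + 8 + 1) / 5 = 23/5 = 4.6
  mean(X_2) = (3 + 3 + 8 + 6 + 2) / 5 = 22/5 = 4.4
  x̄ = (4.6, 4.4),  deviation x̄ - mu_0 = (4.6, 4.4) - (6, 7) = (-1.4, -2.6).

Step 2 — sample covariance matrix, S[i,j] = (1/(n-1)) · Σ_k (x_{k,i} - mean_i) · (x_{k,j} - mean_j), divisor n-1 = 4:
  S[X_1,X_1] = ((4.4)·(4.4) + (-3.6)·(-3.6) + (-0.6)·(-0.6) + (3.4)·(3.4) + (-3.6)·(-3.6)) / 4 = 57.2/4 = 14.3
  S[X_1,X_2] = ((4.4)·(-1.4) + (-3.6)·(-1.4) + (-0.6)·(3.6) + (3.4)·(1.6) + (-3.6)·(-2.4)) / 4 = 10.8/4 = 2.7
  S[X_2,X_2] = ((-1.4)·(-1.4) + (-1.4)·(-1.4) + (3.6)·(3.6) + (1.6)·(1.6) + (-2.4)·(-2.4)) / 4 = 25.2/4 = 6.3
  S = [[14.3, 2.7],
 [2.7, 6.3]].

Step 3 — invert S. det(S) = 14.3·6.3 - (2.7)² = 82.8.
  S^{-1} = (1/det) · [[d, -b], [-b, a]] = [[0.0761, -0.0326],
 [-0.0326, 0.1727]].

Step 4 — quadratic form (x̄ - mu_0)^T · S^{-1} · (x̄ - mu_0):
  S^{-1} · (x̄ - mu_0) = (-0.0217, -0.4034),
  (x̄ - mu_0)^T · [...] = (-1.4)·(-0.0217) + (-2.6)·(-0.4034) = 1.0792.

Step 5 — scale by n: T² = 5 · 1.0792 = 5.3961.

T² ≈ 5.3961


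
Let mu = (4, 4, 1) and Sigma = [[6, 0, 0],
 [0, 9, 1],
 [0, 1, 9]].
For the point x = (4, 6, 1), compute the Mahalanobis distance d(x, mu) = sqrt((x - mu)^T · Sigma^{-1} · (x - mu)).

Step 1 — centre the observation: (x - mu) = (0, 2, 0).

Step 2 — invert Sigma (cofactor / det for 3×3, or solve directly):
  Sigma^{-1} = [[0.1667, 0, 0],
 [0, 0.1125, -0.0125],
 [0, -0.0125, 0.1125]].

Step 3 — form the quadratic (x - mu)^T · Sigma^{-1} · (x - mu):
  Sigma^{-1} · (x - mu) = (0, 0.225, -0.025).
  (x - mu)^T · [Sigma^{-1} · (x - mu)] = (0)·(0) + (2)·(0.225) + (0)·(-0.025) = 0.45.

Step 4 — take square root: d = √(0.45) ≈ 0.6708.

d(x, mu) = √(0.45) ≈ 0.6708


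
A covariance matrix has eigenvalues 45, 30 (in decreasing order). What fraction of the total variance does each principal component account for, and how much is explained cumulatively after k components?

Step 1 — total variance = trace(Sigma) = Σ λ_i = 45 + 30 = 75.

Step 2 — fraction explained by component i = λ_i / Σ λ:
  PC1: 45/75 = 0.6
  PC2: 30/75 = 0.4

Step 3 — cumulative fraction after k components = (λ_1 + ... + λ_k) / Σ λ:
  k = 1: 45/75 = 0.6
  k = 2: (45 + 30)/75 = 75/75 = 1

Summary (fraction, with percent):

explained: PC1 0.6 (60%), PC2 0.4 (40%);  cumulative: 0.6, 1


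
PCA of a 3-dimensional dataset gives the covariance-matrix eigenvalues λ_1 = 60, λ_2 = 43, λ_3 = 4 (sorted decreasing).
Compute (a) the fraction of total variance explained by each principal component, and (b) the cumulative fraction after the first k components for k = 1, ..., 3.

Step 1 — total variance = trace(Sigma) = Σ λ_i = 60 + 43 + 4 = 107.

Step 2 — fraction explained by component i = λ_i / Σ λ:
  PC1: 60/107 = 0.5607
  PC2: 43/107 = 0.4019
  PC3: 4/107 = 0.0374

Step 3 — cumulative fraction after k components = (λ_1 + ... + λ_k) / Σ λ:
  k = 1: 60/107 = 0.5607
  k = 2: (60 + 43)/107 = 103/107 = 0.9626
  k = 3: (60 + 43 + 4)/107 = 107/107 = 1

Summary (fraction, with percent):

explained: PC1 0.5607 (56.07%), PC2 0.4019 (40.19%), PC3 0.0374 (3.74%);  cumulative: 0.5607, 0.9626, 1


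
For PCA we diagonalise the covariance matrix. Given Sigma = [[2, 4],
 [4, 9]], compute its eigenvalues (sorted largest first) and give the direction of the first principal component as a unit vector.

Step 1 — characteristic polynomial of 2×2 Sigma:
  det(Sigma - λI) = λ² - trace · λ + det = 0.
  trace = 2 + 9 = 11, det = 2·9 - (4)² = 2.
Step 2 — discriminant:
  Δ = trace² - 4·det = 121 - 8 = 113.
Step 3 — eigenvalues:
  λ = (trace ± √Δ)/2 = (11 ± 10.6301)/2,
  λ_1 = 10.8151,  λ_2 = 0.1849.

Step 4 — unit eigenvector for λ_1: solve (Sigma - λ_1 I)v = 0. First row:
  (2 - 10.8151)·v_x + (4)·v_y = 0, i.e. (-8.8151)·v_x + (4)·v_y = 0,
  so v ∝ (b, λ_1 - a) = (4, 8.8151) = u.
  ||u|| = √((4)² + (8.8151)²) = √(93.7055) ≈ 9.6802,
  v_1 = u/||u|| ≈ (0.4132, 0.9106) (||v_1|| = 1).

λ_1 = 10.8151,  λ_2 = 0.1849;  v_1 ≈ (0.4132, 0.9106)


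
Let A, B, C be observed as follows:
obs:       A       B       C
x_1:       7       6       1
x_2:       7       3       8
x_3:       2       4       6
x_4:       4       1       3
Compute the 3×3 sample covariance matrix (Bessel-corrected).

Step 1 — column means:
  mean(A) = (7 + 7 + 2 + 4) / 4 = 20/4 = 5
  mean(B) = (6 + 3 + 4 + 1) / 4 = 14/4 = 3.5
  mean(C) = (1 + 8 + 6 + 3) / 4 = 18/4 = 4.5

Step 2 — sample covariance S[i,j] = (1/(n-1)) · Σ_k (x_{k,i} - mean_i) · (x_{k,j} - mean_j), with n-1 = 3.
  S[A,A] = ((2)·(2) + (2)·(2) + (-3)·(-3) + (-1)·(-1)) / 3 = 18/3 = 6
  S[A,B] = ((2)·(2.5) + (2)·(-0.5) + (-3)·(0.5) + (-1)·(-2.5)) / 3 = 5/3 = 1.6667
  S[A,C] = ((2)·(-3.5) + (2)·(3.5) + (-3)·(1.5) + (-1)·(-1.5)) / 3 = -3/3 = -1
  S[B,B] = ((2.5)·(2.5) + (-0.5)·(-0.5) + (0.5)·(0.5) + (-2.5)·(-2.5)) / 3 = 13/3 = 4.3333
  S[B,C] = ((2.5)·(-3.5) + (-0.5)·(3.5) + (0.5)·(1.5) + (-2.5)·(-1.5)) / 3 = -6/3 = -2
  S[C,C] = ((-3.5)·(-3.5) + (3.5)·(3.5) + (1.5)·(1.5) + (-1.5)·(-1.5)) / 3 = 29/3 = 9.6667

S is symmetric (S[j,i] = S[i,j]). Assembling:

S = [[6, 1.6667, -1],
 [1.6667, 4.3333, -2],
 [-1, -2, 9.6667]]


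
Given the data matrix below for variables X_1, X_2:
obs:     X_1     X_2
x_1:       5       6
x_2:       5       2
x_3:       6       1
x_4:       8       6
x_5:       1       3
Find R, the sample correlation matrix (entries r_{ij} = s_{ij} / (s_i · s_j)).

Step 1 — column means:
  mean(X_1) = (5 + 5 + 6 + 8 + 1) / 5 = 25/5 = 5
  mean(X_2) = (6 + 2 + 1 + 6 + 3) / 5 = 18/5 = 3.6

Step 2 — sample variances and covariances s[i,j] = (1/(n-1)) · Σ_k (x_{k,i} - mean_i) · (x_{k,j} - mean_j), with n-1 = 4:
  s[X_1,X_1] = ((0)·(0) + (0)·(0) + (1)·(1) + (3)·(3) + (-4)·(-4)) / 4 = 26/4 = 6.5
  s[X_1,X_2] = ((0)·(2.4) + (0)·(-1.6) + (1)·(-2.6) + (3)·(2.4) + (-4)·(-0.6)) / 4 = 7/4 = 1.75
  s[X_2,X_2] = ((2.4)·(2.4) + (-1.6)·(-1.6) + (-2.6)·(-2.6) + (2.4)·(2.4) + (-0.6)·(-0.6)) / 4 = 21.2/4 = 5.3
  Sample standard deviations s_i = √(s[i,i]):
  s(X_1) = √(6.5) = 2.5495
  s(X_2) = √(5.3) = 2.3022

Step 3 — r_{ij} = s_{ij} / (s_i · s_j):
  r[X_1,X_1] = 1 (diagonal).
  r[X_1,X_2] = 1.75 / (2.5495 · 2.3022) = 1.75 / 5.8694 = 0.2982
  r[X_2,X_2] = 1 (diagonal).

R is symmetric with unit diagonal. Assembling:

R = [[1, 0.2982],
 [0.2982, 1]]


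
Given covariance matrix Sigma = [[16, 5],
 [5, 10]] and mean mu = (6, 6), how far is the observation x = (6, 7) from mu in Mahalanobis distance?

Step 1 — centre the observation: (x - mu) = (0, 1).

Step 2 — invert Sigma. det(Sigma) = 16·10 - (5)² = 135.
  Sigma^{-1} = (1/det) · [[d, -b], [-b, a]] = [[0.0741, -0.037],
 [-0.037, 0.1185]].

Step 3 — form the quadratic (x - mu)^T · Sigma^{-1} · (x - mu):
  Sigma^{-1} · (x - mu) = (-0.037, 0.1185).
  (x - mu)^T · [Sigma^{-1} · (x - mu)] = (0)·(-0.037) + (1)·(0.1185) = 0.1185.

Step 4 — take square root: d = √(0.1185) ≈ 0.3443.

d(x, mu) = √(0.1185) ≈ 0.3443
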